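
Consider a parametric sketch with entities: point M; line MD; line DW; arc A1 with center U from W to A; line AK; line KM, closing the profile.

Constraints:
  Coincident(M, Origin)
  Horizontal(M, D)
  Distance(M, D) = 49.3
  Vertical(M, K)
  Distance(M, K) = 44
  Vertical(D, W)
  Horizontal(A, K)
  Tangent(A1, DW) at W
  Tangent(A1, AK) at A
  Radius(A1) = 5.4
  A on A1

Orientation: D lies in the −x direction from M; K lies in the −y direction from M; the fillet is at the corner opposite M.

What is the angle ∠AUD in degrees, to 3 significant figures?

172°

The virtual corner opposite M is at (-49.3, -44.0). Since A1 is tangent to DW there, UW ⟂ DW and A1 meets AK tangentially, so UA is at right angles to AK, with radius 5.4, so the center U sits 5.4 in from both sides at U = (-43.9, -38.6). That places the tangent points at W = (-49.3, -38.6) on DW and A = (-43.9, -44.0) on AK. Then cos ∠AUD = UA·UD / (|UA||UD|), giving 172°.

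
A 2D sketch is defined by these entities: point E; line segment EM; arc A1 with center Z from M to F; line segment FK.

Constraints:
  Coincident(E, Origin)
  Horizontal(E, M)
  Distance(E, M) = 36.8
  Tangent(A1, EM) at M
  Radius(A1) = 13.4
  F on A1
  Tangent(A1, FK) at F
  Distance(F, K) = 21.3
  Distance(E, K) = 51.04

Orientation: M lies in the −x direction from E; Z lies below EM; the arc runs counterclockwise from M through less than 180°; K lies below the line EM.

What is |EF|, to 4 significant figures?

52.00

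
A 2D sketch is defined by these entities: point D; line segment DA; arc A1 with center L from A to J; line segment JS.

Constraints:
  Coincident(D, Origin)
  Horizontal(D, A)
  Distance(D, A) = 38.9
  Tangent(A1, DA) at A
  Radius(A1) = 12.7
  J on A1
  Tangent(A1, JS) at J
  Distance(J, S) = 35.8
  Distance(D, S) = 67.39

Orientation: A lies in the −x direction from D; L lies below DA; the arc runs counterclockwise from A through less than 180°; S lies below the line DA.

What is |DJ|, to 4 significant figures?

53.53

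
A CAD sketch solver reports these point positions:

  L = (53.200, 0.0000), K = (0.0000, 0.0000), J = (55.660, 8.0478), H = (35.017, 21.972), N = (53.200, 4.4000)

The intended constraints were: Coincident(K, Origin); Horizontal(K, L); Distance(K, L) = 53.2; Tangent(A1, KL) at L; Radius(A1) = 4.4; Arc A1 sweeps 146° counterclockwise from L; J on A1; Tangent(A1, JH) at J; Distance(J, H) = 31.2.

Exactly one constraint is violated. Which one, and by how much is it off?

Distance(J, H) = 31.2 — off by 6.30.

K = (0.00, 0.00) ✓; K.y = 0.00, L.y = 0.00 ✓; |KL| = 53.20 ✓; ∠(NL, LK) = 90.00° ✓; |NL| = 4.400 ✓; bearing(N→J) − bearing(N→L) = 146.0° ✓; |NJ| = 4.400 ✓; ∠(NJ, JH) = 90.01° ✓; |JH| = 24.90 ✗.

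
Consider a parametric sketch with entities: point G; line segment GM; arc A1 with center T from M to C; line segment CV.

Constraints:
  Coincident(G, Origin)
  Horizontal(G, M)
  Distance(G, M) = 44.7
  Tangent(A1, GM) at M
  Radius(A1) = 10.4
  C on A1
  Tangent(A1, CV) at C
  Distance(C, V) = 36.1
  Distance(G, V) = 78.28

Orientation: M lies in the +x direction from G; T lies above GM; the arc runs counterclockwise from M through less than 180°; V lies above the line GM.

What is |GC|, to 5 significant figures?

54.899

G is at the origin; G and M share the same y with |GM| = 44.7 and M on the +x side, so M = (44.700, 0.0000). Since A1 is tangent to GM there, TM ⟂ GM, so T = M + (0, 10.4) = (44.700, 10.400). Since TC ⟂ CV (tangency), |TV| = √(10.4² + 36.1²) = 37.568 regardless of where C sits on A1. So V lies on both circle(G, 78.28) and circle(T, 37.568); the above-GM intersection is V = (66.834, 40.756). C is the foot of the tangent from V: C = (54.471, 6.8386).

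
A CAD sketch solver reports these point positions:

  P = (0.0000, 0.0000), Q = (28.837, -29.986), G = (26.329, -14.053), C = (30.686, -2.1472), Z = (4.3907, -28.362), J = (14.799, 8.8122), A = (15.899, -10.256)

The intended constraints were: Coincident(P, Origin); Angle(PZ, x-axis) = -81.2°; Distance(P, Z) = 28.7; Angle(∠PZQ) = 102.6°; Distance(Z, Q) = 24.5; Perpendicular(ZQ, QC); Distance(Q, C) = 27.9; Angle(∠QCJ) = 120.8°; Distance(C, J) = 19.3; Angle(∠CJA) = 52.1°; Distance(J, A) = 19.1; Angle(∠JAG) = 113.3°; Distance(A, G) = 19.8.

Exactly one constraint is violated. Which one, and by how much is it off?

Distance(A, G) = 19.8 — off by 8.70.

P = (0.00, 0.00) ✓; PZ at -81.20° ✓; |PZ| = 28.70 ✓; ∠PZQ = 102.6° ✓; |ZQ| = 24.50 ✓; ∠(ZQ, QC) = 90.00° ✓; |QC| = 27.90 ✓; ∠QCJ = 120.8° ✓; |CJ| = 19.30 ✓; ∠CJA = 52.10° ✓; |JA| = 19.10 ✓; ∠JAG = 113.3° ✓; |AG| = 11.10 ✗.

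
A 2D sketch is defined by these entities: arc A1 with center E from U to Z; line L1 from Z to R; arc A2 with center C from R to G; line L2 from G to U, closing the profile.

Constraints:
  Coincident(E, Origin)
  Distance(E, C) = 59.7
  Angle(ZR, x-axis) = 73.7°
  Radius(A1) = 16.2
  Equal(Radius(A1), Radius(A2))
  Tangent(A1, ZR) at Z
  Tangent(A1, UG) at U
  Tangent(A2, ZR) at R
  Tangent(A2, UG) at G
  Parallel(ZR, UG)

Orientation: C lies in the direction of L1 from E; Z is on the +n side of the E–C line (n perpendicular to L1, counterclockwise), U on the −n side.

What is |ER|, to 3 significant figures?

61.9

The slot axis is L1's direction at 73.7°, so u = (cos 73.7°, sin 73.7°) = (0.281, 0.960) and n = (−sin 73.7°, cos 73.7°) = (-0.960, 0.281). E is at the origin and C lies 59.7 along u from E, so C = 59.7·u = (16.8, 57.3). Tangency of A1 to both parallel lines with radius 16.2 puts Z and U at E ± 16.2·n: Z = (-15.5, 4.55), U = (15.5, -4.55). Equal radii place R and G the same way about C: R = C + 16.2·n = (1.21, 61.8), G = C − 16.2·n = (32.3, 52.8). Then |ER| = |R − E| = 61.9.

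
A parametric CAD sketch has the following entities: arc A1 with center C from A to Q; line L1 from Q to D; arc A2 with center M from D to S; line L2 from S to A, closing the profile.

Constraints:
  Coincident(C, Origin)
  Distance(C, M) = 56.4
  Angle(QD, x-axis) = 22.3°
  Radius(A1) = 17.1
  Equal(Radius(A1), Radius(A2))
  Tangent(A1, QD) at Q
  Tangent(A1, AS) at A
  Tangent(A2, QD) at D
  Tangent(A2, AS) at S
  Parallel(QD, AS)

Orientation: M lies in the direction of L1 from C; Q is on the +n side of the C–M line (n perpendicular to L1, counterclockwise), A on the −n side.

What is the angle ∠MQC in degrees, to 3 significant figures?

73.1°

The slot axis is L1's direction at 22.3°, so u = (cos 22.3°, sin 22.3°) = (0.925, 0.379) and n = (−sin 22.3°, cos 22.3°) = (-0.379, 0.925). C is at the origin and M lies 56.4 along u from C, so M = 56.4·u = (52.2, 21.4). Tangency of A1 to both parallel lines with radius 17.1 puts Q and A at C ± 17.1·n: Q = (-6.49, 15.8), A = (6.49, -15.8). Then cos ∠MQC = QM·QC / (|QM||QC|), giving 73.1°.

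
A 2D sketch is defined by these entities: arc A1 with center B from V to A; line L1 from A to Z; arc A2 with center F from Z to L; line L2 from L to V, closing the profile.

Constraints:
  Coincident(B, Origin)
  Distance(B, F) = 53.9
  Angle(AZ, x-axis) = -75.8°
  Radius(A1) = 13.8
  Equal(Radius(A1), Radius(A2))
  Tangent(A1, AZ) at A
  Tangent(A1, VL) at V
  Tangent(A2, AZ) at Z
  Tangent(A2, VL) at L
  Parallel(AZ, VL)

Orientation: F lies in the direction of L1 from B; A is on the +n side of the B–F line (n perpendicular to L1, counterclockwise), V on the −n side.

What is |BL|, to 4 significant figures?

55.64

Tangency of A1 to both parallel lines with radius 13.8 puts A and V at B ± 13.8·n: A = (13.38, 3.385), V = (-13.38, -3.385). Equal radii place Z and L the same way about F: Z = F + 13.8·n = (26.60, -48.87), L = F − 13.8·n = (-0.1563, -55.64). Then |BL| = |L − B| = 55.64.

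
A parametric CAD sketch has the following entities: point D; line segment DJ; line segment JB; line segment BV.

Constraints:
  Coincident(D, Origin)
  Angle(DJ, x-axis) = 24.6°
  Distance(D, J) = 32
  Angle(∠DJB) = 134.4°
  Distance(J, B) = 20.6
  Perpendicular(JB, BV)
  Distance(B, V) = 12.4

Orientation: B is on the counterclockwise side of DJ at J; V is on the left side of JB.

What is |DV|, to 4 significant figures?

44.24

∠DJB = 134.4°, so JB runs at 24.6° + (180° − 134.4°) = 70.20° from the x-axis; with |JB| = 20.6, B = J + 20.6·(cos 70.20°, sin 70.20°) = (36.07, 32.70). JB ⟂ BV; with |BV| = 12.4 on the left of JB, V = B + 12.4·(-0.9409, 0.3387) = (24.41, 36.90). Then |DV| = |V − D| = 44.24.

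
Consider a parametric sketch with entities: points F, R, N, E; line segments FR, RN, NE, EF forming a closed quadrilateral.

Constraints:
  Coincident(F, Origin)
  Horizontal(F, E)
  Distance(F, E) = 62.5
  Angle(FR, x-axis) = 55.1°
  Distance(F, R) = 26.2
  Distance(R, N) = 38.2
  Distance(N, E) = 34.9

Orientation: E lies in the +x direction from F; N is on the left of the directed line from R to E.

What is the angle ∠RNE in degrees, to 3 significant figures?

90.9°

Checks: |RN| = 38.20 ✓; |NE| = 34.90 ✓.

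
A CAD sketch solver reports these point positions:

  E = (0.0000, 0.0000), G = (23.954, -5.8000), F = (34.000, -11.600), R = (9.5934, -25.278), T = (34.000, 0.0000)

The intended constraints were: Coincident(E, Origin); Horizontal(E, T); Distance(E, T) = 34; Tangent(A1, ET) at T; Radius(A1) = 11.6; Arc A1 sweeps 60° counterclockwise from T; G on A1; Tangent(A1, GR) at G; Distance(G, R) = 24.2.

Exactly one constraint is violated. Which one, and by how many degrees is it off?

Tangent(A1, GR) at G — off by 6.40°.

E = (0.00, 0.00) ✓; E.y = 0.00, T.y = 0.00 ✓; |ET| = 34.00 ✓; ∠(FT, TE) = 90.00° ✓; |FT| = 11.60 ✓; bearing(F→G) − bearing(F→T) = 60.00° ✓; |FG| = 11.60 ✓; ∠(FG, GR) = 96.40° ✗; |GR| = 24.20 ✓.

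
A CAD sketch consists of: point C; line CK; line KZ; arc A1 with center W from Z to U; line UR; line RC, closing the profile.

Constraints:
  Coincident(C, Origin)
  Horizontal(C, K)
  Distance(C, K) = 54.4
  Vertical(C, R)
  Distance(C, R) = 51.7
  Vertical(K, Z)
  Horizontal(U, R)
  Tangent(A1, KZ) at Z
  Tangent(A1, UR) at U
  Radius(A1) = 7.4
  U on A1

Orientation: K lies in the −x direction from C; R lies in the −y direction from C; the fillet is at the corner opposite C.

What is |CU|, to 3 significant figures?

69.9

The virtual corner opposite C is at (-54.4, -51.7). The tangent condition forces WZ to be normal to KZ and since A1 is tangent to UR there, WU ⟂ UR, with radius 7.4, so the center W sits 7.4 in from both sides at W = (-47.0, -44.3). That places the tangent points at Z = (-54.4, -44.3) on KZ and U = (-47.0, -51.7) on UR. Then |CU| = |U − C| = 69.9.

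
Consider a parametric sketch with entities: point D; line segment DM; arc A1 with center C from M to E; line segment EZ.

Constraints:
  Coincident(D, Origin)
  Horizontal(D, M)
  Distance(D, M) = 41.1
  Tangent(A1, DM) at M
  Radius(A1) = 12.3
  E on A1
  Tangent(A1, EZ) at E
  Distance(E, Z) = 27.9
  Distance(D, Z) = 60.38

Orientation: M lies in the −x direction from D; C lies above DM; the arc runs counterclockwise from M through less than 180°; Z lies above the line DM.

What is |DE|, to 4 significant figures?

34.99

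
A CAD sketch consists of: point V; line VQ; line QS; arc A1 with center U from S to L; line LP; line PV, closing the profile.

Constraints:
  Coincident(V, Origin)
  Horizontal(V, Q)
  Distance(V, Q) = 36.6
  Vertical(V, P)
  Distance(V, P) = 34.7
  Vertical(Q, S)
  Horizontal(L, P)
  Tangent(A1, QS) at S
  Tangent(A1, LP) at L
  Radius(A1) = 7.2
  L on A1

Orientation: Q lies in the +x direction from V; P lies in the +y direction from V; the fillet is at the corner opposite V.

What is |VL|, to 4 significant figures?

45.48

V is at the origin; VQ is horizontal with |VQ| = 36.6 and Q on the +x side, so Q = (36.60, 0.000). VP is vertical with |VP| = 34.7 and P on the +y side, so P = (0.000, 34.70). The virtual corner opposite V is at (36.60, 34.70). The tangent condition forces US to be normal to QS and tangency of A1 to LP means the radius UL is perpendicular to LP, with radius 7.2, so the center U sits 7.2 in from both sides at U = (29.40, 27.50). That places the tangent points at S = (36.60, 27.50) on QS and L = (29.40, 34.70) on LP. Then |VL| = |L − V| = 45.48.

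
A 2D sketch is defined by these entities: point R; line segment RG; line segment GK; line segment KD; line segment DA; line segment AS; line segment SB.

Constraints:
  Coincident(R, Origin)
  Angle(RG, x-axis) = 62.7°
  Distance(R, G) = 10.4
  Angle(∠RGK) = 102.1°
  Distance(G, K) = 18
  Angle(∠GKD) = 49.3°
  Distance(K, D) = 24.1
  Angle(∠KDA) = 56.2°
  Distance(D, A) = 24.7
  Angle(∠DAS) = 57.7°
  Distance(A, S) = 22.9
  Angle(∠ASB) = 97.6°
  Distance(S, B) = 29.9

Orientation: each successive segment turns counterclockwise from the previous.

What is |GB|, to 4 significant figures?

33.18

R is at the origin; RG runs at 62.7° with length 10.4, so G = (4.770, 9.242). ∠RGK = 102.1° gives GK at 140.6° from the x-axis; with |GK| = 18.0, K = (-9.139, 20.67). ∠GKD = 49.3° gives KD at -88.70° from the x-axis; with |KD| = 24.1, D = (-8.592, -3.427). ∠KDA = 56.2° gives DA at 35.10° from the x-axis; with |DA| = 24.7, A = (11.62, 10.78). ∠DAS = 57.7° gives AS at 157.4° from the x-axis; with |AS| = 22.9, S = (-9.526, 19.58). ∠ASB = 97.6° gives SB at -120.2° from the x-axis; with |SB| = 29.9, B = (-24.57, -6.266). Then |GB| = |B − G| = 33.18.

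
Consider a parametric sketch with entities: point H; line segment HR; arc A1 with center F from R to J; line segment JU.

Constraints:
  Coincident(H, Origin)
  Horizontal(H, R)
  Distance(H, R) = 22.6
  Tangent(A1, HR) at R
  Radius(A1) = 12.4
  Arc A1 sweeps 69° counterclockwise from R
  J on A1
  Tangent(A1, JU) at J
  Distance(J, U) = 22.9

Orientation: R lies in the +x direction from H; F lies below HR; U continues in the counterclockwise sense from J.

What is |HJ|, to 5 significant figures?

13.595

H is at the origin; H and R share the same y with |HR| = 22.6 and R on the +x side, so R = (22.600, 0.0000). Since A1 is tangent to HR there, FR ⟂ HR, so F = R + (0, -12.4) = (22.600, -12.400). On A1, R sits at bearing 90° from F; a 69° counterclockwise sweep puts J at bearing 159°, so J = F + 12.4·(cos 159°, sin 159°) = (11.024, -7.9562). Then |HJ| = |J − H| = 13.595.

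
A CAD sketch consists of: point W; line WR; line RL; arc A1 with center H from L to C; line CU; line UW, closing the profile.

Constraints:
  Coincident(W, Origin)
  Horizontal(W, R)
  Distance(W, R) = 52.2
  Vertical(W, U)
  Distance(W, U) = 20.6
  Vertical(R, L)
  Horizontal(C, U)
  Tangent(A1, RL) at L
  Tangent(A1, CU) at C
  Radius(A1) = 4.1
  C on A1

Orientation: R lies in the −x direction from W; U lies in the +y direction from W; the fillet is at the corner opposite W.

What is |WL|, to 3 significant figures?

54.7

The virtual corner opposite W is at (-52.2, 20.6). The tangent condition forces HL to be normal to RL and A1 meets CU tangentially, so HC is at right angles to CU, with radius 4.1, so the center H sits 4.1 in from both sides at H = (-48.1, 16.5). That places the tangent points at L = (-52.2, 16.5) on RL and C = (-48.1, 20.6) on CU. Then |WL| = |L − W| = 54.7.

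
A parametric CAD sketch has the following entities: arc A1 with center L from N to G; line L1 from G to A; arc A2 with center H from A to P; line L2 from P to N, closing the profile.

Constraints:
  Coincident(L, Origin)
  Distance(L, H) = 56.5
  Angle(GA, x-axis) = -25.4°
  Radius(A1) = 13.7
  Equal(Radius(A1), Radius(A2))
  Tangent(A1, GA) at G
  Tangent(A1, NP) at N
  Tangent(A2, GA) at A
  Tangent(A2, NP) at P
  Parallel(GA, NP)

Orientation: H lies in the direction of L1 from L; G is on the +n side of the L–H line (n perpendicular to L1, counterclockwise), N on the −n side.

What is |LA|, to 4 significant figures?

58.14

The slot axis is L1's direction at -25.4°, so u = (cos -25.4°, sin -25.4°) = (0.9033, -0.4289) and n = (−sin -25.4°, cos -25.4°) = (0.4289, 0.9033). L is at the origin and H lies 56.5 along u from L, so H = 56.5·u = (51.04, -24.23). Tangency of A1 to both parallel lines with radius 13.7 puts G and N at L ± 13.7·n: G = (5.876, 12.38), N = (-5.876, -12.38). Equal radii place A and P the same way about H: A = H + 13.7·n = (56.91, -11.86), P = H − 13.7·n = (45.16, -36.61). Then |LA| = |A − L| = 58.14.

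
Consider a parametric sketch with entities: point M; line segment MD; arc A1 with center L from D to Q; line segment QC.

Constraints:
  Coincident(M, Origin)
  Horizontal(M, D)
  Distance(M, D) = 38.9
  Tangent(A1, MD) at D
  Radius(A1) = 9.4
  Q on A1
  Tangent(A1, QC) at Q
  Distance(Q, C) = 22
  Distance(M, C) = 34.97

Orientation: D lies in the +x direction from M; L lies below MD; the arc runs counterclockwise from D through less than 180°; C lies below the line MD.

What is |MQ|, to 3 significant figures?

30.7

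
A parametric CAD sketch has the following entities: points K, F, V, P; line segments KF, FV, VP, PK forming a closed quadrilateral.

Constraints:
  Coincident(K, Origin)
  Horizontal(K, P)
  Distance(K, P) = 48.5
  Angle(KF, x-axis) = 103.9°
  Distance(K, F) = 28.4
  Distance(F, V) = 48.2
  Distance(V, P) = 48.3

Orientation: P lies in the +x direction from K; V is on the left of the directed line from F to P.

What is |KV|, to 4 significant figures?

59.99

Checks: |FV| = 48.20 ✓; |VP| = 48.30 ✓.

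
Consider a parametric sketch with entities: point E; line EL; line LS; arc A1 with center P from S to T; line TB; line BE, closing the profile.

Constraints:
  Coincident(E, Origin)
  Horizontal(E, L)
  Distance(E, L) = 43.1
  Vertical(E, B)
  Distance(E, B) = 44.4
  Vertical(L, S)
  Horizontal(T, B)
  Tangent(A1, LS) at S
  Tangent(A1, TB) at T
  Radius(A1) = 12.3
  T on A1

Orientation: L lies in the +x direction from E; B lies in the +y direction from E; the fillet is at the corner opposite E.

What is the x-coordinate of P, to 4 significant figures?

30.80

E is at the origin; EL is horizontal with |EL| = 43.1 and L on the +x side, so L = (43.10, 0.000). EB is vertical with |EB| = 44.4 and B on the +y side, so B = (0.000, 44.40). The virtual corner opposite E is at (43.10, 44.40). Tangency of A1 to LS means the radius PS is perpendicular to LS and A1 meets TB tangentially, so PT is at right angles to TB, with radius 12.3, so the center P sits 12.3 in from both sides at P = (30.80, 32.10). So P.x = 30.80.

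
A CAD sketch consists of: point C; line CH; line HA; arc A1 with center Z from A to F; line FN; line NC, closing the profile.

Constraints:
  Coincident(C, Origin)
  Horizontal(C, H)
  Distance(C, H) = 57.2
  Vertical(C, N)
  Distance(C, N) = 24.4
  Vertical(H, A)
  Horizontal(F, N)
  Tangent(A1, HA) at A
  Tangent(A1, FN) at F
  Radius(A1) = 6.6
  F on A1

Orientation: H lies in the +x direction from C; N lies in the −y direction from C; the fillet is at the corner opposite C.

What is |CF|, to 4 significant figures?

56.18

C is at the origin; CH is horizontal with |CH| = 57.2 and H on the +x side, so H = (57.20, 0.000). C and N share the same x with |CN| = 24.4 and N on the −y side, so N = (0.000, -24.40). The virtual corner opposite C is at (57.20, -24.40). The tangent condition forces ZA to be normal to HA and the tangent condition forces ZF to be normal to FN, with radius 6.6, so the center Z sits 6.6 in from both sides at Z = (50.60, -17.80). That places the tangent points at A = (57.20, -17.80) on HA and F = (50.60, -24.40) on FN. Then |CF| = |F − C| = 56.18.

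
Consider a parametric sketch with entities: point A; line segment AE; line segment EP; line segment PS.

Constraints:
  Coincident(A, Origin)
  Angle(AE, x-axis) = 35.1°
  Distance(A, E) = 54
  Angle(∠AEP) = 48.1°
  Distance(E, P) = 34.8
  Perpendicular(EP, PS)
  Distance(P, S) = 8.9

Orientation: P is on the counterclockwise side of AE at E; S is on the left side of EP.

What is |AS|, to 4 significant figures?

31.32

A is at the origin; AE runs at 35.1° with length 54.0, so E = 54.0·(cos 35.1°, sin 35.1°) = (44.18, 31.05). ∠AEP = 48.1°, so EP runs at 35.1° + (180° − 48.1°) = 167.0° from the x-axis; with |EP| = 34.8, P = E + 34.8·(cos 167.0°, sin 167.0°) = (10.27, 38.88). EP is perpendicular to PS; with |PS| = 8.9 on the left of EP, S = P + 8.9·(-0.2250, -0.9744) = (8.270, 30.21). Then |AS| = |S − A| = 31.32.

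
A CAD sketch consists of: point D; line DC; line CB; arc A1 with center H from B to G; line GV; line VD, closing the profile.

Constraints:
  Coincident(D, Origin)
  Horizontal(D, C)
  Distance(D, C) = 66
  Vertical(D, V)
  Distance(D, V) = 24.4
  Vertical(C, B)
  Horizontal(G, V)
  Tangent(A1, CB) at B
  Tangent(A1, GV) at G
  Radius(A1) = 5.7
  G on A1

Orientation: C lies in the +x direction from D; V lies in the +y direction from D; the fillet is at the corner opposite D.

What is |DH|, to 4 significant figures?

63.13

D is at the origin; DC is horizontal with |DC| = 66.0 and C on the +x side, so C = (66.00, 0.000). DV is vertical with |DV| = 24.4 and V on the +y side, so V = (0.000, 24.40). The virtual corner opposite D is at (66.00, 24.40). Since A1 is tangent to CB there, HB ⟂ CB and A1 meets GV tangentially, so HG is at right angles to GV, with radius 5.7, so the center H sits 5.7 in from both sides at H = (60.30, 18.70). Then |DH| = |H − D| = 63.13.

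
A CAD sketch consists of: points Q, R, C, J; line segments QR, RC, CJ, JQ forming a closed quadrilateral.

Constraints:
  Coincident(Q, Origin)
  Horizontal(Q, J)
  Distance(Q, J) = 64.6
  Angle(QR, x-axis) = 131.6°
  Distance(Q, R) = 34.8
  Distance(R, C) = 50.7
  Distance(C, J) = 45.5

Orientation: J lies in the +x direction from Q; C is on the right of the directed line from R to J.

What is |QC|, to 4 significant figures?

19.25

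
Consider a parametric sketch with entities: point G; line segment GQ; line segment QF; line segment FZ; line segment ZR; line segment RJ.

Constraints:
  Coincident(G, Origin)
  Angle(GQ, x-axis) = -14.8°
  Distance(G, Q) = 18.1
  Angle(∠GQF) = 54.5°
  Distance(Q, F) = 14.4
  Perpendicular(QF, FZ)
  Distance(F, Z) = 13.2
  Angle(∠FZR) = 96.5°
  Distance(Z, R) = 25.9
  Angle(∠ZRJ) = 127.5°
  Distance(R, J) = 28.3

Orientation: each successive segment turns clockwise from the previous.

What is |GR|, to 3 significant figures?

21.9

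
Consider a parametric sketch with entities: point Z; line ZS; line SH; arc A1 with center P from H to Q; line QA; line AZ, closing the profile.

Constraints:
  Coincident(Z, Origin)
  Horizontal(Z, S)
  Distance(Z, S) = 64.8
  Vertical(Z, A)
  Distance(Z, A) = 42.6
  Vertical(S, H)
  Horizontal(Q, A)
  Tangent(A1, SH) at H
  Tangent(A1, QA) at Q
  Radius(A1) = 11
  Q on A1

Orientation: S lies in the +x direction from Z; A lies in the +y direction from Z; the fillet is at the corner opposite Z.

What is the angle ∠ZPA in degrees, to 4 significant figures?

41.98°

Z is at the origin; ZS is horizontal with |ZS| = 64.8 and S on the +x side, so S = (64.80, 0.000). Z and A share the same x with |ZA| = 42.6 and A on the +y side, so A = (0.000, 42.60). The virtual corner opposite Z is at (64.80, 42.60). Tangency of A1 to SH means the radius PH is perpendicular to SH and the tangent condition forces PQ to be normal to QA, with radius 11.0, so the center P sits 11.0 in from both sides at P = (53.80, 31.60). Then cos ∠ZPA = PZ·PA / (|PZ||PA|), giving 41.98°.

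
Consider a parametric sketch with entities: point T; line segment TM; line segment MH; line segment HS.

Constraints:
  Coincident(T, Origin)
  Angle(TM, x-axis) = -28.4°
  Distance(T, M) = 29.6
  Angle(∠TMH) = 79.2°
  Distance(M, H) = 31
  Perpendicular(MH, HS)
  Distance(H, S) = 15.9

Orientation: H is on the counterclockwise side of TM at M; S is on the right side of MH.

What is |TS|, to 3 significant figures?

51.7

T is at the origin; TM runs at -28.4° with length 29.6, so M = 29.6·(cos -28.4°, sin -28.4°) = (26.0, -14.1). ∠TMH = 79.2°, so MH runs at -28.4° + (180° − 79.2°) = 72.4° from the x-axis; with |MH| = 31.0, H = M + 31.0·(cos 72.4°, sin 72.4°) = (35.4, 15.5). The perpendicularity gives HS at right angles to MH; with |HS| = 15.9 on the right of MH, S = H + 15.9·(0.953, -0.302) = (50.6, 10.7). Then |TS| = |S − T| = 51.7.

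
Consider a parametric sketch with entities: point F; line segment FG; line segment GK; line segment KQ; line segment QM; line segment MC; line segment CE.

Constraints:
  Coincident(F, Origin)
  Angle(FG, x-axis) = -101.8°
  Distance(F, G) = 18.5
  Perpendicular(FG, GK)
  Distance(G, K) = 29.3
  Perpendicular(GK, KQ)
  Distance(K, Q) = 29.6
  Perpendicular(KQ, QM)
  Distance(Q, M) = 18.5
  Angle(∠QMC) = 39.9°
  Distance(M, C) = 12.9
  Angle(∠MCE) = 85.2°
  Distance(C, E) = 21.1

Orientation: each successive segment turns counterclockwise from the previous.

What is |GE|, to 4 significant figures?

50.66

F is at the origin; FG runs at -101.8° with length 18.5, so G = (-3.783, -18.11). The perpendicularity gives GK at right angles to FG, so GK runs at -11.80°; with |GK| = 29.3, K = (24.90, -24.10). GK is perpendicular to KQ, so KQ runs at 78.20°; with |KQ| = 29.6, Q = (30.95, 4.874). KQ is perpendicular to QM, so QM runs at 168.2°; with |QM| = 18.5, M = (12.84, 8.657). ∠QMC = 39.9° gives MC at -51.70° from the x-axis; with |MC| = 12.9, C = (20.84, -1.467). ∠MCE = 85.2° gives CE at 43.10° from the x-axis; with |CE| = 21.1, E = (36.24, 12.95). Then |GE| = |E − G| = 50.66.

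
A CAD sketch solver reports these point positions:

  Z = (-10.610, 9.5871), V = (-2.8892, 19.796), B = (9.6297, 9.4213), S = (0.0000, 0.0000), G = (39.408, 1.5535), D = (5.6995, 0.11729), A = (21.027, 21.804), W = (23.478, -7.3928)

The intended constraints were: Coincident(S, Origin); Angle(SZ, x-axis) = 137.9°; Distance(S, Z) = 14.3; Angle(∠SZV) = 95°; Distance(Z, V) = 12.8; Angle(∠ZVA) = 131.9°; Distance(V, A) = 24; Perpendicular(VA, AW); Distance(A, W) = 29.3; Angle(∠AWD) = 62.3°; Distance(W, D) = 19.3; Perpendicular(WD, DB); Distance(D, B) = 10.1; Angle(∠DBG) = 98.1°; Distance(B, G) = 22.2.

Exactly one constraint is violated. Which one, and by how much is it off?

Distance(B, G) = 22.2 — off by 8.60.

S = (0.00, 0.00) ✓; SZ at 137.9° ✓; |SZ| = 14.30 ✓; ∠SZV = 95.00° ✓; |ZV| = 12.80 ✓; ∠ZVA = 131.9° ✓; |VA| = 24.00 ✓; ∠(VA, AW) = 90.00° ✓; |AW| = 29.30 ✓; ∠AWD = 62.30° ✓; |WD| = 19.30 ✓; ∠(WD, DB) = 90.00° ✓; |DB| = 10.10 ✓; ∠DBG = 98.10° ✓; |BG| = 30.80 ✗.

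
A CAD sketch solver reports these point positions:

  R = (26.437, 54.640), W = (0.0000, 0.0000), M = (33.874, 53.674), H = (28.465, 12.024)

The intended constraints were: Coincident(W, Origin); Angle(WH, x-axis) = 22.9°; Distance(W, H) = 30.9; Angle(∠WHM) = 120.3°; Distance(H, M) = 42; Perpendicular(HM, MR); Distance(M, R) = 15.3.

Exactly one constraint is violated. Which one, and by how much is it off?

Distance(M, R) = 15.3 — off by 7.80.

W = (0.00, 0.00) ✓; WH at 22.90° ✓; |WH| = 30.90 ✓; ∠WHM = 120.3° ✓; |HM| = 42.00 ✓; ∠(HM, MR) = 90.00° ✓; |MR| = 7.499 ✗.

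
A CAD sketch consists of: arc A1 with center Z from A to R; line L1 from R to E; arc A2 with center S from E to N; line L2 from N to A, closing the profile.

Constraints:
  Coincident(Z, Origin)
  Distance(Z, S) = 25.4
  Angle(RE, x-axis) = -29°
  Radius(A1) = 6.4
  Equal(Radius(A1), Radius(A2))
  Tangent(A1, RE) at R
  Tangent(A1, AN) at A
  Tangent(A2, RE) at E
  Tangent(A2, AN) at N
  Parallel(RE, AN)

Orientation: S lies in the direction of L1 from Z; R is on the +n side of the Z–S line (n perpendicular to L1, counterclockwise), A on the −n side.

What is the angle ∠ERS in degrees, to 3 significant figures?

14.1°

Tangency of A1 to both parallel lines with radius 6.4 puts R and A at Z ± 6.4·n: R = (3.10, 5.60), A = (-3.10, -5.60). Equal radii place E and N the same way about S: E = S + 6.4·n = (25.3, -6.72), N = S − 6.4·n = (19.1, -17.9). Then cos ∠ERS = RE·RS / (|RE||RS|), giving 14.1°.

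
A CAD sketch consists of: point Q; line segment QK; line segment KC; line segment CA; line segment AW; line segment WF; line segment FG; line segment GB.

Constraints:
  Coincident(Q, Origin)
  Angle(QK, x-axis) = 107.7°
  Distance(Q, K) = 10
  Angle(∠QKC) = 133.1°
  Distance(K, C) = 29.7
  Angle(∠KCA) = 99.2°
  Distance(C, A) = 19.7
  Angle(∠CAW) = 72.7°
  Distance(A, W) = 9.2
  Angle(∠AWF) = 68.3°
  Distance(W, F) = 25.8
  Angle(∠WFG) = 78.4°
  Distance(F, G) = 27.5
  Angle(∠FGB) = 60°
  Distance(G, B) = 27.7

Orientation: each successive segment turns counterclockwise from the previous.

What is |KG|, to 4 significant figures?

58.87

Q is at the origin; QK runs at 107.7° with length 10.0, so K = (-3.040, 9.527). ∠QKC = 133.1° gives KC at 154.6° from the x-axis; with |KC| = 29.7, C = (-29.87, 22.27). ∠KCA = 99.2° gives CA at -124.6° from the x-axis; with |CA| = 19.7, A = (-41.06, 6.050). ∠CAW = 72.7° gives AW at -17.30° from the x-axis; with |AW| = 9.2, W = (-32.27, 3.314). ∠AWF = 68.3° gives WF at 94.40° from the x-axis; with |WF| = 25.8, F = (-34.25, 29.04). ∠WFG = 78.4° gives FG at -164.0° from the x-axis; with |FG| = 27.5, G = (-60.69, 21.46). Then |KG| = |G − K| = 58.87.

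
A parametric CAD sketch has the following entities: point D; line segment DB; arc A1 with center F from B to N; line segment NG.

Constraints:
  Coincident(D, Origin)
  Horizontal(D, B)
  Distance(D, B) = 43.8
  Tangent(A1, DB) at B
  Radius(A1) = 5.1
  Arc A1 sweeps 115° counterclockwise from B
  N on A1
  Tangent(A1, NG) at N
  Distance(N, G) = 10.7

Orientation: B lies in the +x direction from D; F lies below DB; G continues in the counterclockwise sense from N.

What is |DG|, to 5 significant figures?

46.873

D is at the origin; D and B share the same y with |DB| = 43.8 and B on the +x side, so B = (43.800, 0.0000). Tangency of A1 to DB means the radius FB is perpendicular to DB, so F = B + (0, -5.1) = (43.800, -5.1000). On A1, B sits at bearing 90° from F; a 115° counterclockwise sweep puts N at bearing 205°, so N = F + 5.1·(cos 205°, sin 205°) = (39.178, -7.2554). Tangency of A1 to NG means the radius FN is perpendicular to NG, so NG runs along (−sin 205°, cos 205°); with |NG| = 10.7, G = (43.700, -16.953). Then |DG| = |G − D| = 46.873.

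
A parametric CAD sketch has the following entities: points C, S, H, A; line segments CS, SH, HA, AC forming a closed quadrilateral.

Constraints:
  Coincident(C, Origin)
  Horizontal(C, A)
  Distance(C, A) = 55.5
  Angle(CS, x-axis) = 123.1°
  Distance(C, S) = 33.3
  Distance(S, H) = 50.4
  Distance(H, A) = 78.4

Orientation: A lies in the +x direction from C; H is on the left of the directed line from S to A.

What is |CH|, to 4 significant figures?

68.07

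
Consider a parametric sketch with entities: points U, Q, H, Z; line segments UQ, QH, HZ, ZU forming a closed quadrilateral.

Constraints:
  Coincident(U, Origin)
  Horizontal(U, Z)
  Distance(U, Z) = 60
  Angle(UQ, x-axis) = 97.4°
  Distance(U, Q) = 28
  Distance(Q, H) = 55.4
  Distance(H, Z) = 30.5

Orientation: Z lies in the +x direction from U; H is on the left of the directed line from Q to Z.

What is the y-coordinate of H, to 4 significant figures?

29.37

U is at the origin; U and Z share the same y with |UZ| = 60.0 and Z in +x, so Z = (60.0, 0). UQ runs at 97.4° with |UQ| = 28.0, so Q = (-3.606, 27.77). H is determined by |QH| = 55.4 and |HZ| = 30.5 together: it lies at the intersection of circle(Q, 55.4) and circle(Z, 30.5). With |QZ| = 69.40, the foot of the radical line on QZ is 50.11 from Q and the perpendicular offset is √(55.4² − 50.11²) = 23.62. Taking the left-of-QZ solution: H = (51.77, 29.37).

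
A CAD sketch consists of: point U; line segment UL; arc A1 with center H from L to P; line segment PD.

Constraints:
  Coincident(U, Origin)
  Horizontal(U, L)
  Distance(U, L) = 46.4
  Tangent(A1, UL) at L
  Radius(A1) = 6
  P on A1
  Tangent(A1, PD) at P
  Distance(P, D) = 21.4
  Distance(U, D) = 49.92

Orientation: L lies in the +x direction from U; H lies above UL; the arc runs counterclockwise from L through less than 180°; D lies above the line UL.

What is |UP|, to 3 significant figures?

52.4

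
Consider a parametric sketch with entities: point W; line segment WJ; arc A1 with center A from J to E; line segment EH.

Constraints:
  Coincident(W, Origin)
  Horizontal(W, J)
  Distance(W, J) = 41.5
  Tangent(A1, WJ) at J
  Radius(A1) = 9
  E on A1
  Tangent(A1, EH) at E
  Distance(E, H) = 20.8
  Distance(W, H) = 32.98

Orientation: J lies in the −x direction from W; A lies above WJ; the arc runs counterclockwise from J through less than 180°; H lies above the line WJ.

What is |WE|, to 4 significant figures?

33.92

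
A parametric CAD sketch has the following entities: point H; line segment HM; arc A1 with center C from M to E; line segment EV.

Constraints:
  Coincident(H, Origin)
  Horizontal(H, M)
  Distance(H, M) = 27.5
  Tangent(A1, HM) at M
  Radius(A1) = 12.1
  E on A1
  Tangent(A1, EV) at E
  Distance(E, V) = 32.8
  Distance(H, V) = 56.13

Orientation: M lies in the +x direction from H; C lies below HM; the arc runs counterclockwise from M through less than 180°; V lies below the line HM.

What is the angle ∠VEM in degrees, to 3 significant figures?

122°

Checks: |CE| = 12.10 ✓; ∠(CE, EV) = 90.00° ✓; |EV| = 32.80 ✓; |HV| = 56.13 ✓.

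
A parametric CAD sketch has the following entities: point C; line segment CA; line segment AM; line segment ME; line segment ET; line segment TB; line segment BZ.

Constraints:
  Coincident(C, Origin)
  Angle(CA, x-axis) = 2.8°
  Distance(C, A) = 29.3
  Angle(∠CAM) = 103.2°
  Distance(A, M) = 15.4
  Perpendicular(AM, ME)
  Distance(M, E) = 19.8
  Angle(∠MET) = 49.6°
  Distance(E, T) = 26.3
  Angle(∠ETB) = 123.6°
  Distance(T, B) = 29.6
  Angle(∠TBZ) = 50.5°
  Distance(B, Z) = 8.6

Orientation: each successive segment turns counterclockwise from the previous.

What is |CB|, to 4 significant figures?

55.44

C is at the origin; CA runs at 2.8° with length 29.3, so A = (29.27, 1.431). ∠CAM = 103.2° gives AM at 79.60° from the x-axis; with |AM| = 15.4, M = (32.05, 16.58). The perpendicularity gives ME at right angles to AM, so ME runs at 169.6°; with |ME| = 19.8, E = (12.57, 20.15). ∠MET = 49.6° gives ET at -60.00° from the x-axis; with |ET| = 26.3, T = (25.72, -2.624). ∠ETB = 123.6° gives TB at -3.600° from the x-axis; with |TB| = 29.6, B = (55.26, -4.482). Then |CB| = |B − C| = 55.44.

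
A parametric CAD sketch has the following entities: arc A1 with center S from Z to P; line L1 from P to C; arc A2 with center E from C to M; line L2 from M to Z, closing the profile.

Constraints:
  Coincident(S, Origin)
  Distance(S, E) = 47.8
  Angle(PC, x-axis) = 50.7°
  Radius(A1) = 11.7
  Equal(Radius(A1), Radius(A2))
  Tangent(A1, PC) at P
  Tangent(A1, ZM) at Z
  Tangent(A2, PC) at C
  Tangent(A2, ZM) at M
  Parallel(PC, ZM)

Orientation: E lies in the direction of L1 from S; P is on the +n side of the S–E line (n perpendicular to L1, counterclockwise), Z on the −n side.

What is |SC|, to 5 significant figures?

49.211

Tangency of A1 to both parallel lines with radius 11.7 puts P and Z at S ± 11.7·n: P = (-9.0539, 7.4106), Z = (9.0539, -7.4106). Equal radii place C and M the same way about E: C = E + 11.7·n = (21.222, 44.400), M = E − 11.7·n = (39.330, 29.579). Then |SC| = |C − S| = 49.211.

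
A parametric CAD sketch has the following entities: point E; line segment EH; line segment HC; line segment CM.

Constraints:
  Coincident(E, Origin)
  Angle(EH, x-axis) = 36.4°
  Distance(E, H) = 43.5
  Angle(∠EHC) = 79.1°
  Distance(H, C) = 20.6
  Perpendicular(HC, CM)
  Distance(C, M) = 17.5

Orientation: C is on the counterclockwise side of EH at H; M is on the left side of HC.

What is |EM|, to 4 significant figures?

28.09

E is at the origin; EH runs at 36.4° with length 43.5, so H = 43.5·(cos 36.4°, sin 36.4°) = (35.01, 25.81). ∠EHC = 79.1°, so HC runs at 36.4° + (180° − 79.1°) = 137.3° from the x-axis; with |HC| = 20.6, C = H + 20.6·(cos 137.3°, sin 137.3°) = (19.87, 39.78). HC ⟂ CM; with |CM| = 17.5 on the left of HC, M = C + 17.5·(-0.6782, -0.7349) = (8.006, 26.92). Then |EM| = |M − E| = 28.09.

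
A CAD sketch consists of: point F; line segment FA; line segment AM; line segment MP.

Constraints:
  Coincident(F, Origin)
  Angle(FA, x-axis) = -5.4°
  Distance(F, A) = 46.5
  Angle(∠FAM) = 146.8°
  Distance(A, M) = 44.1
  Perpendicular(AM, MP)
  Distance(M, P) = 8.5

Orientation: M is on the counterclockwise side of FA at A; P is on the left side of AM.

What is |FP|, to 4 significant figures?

84.72

F is at the origin; FA runs at -5.4° with length 46.5, so A = 46.5·(cos -5.4°, sin -5.4°) = (46.29, -4.376). ∠FAM = 146.8°, so AM runs at -5.4° + (180° − 146.8°) = 27.80° from the x-axis; with |AM| = 44.1, M = A + 44.1·(cos 27.80°, sin 27.80°) = (85.30, 16.19). AM is perpendicular to MP; with |MP| = 8.5 on the left of AM, P = M + 8.5·(-0.4664, 0.8846) = (81.34, 23.71). Then |FP| = |P − F| = 84.72.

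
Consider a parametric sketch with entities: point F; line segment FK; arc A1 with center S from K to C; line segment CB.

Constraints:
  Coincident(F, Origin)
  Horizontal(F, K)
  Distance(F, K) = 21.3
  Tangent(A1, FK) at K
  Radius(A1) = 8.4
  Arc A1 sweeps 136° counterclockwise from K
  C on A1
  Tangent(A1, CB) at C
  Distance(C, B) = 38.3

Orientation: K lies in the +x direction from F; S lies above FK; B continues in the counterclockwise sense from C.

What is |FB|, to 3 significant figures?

41.0

F is at the origin; F and K share the same y with |FK| = 21.3 and K on the +x side, so K = (21.3, 0.00). Since A1 is tangent to FK there, SK ⟂ FK, so S = K + (0, 8.4) = (21.3, 8.40). On A1, K sits at bearing -90° from S; a 136° counterclockwise sweep puts C at bearing 46°, so C = S + 8.4·(cos 46°, sin 46°) = (27.1, 14.4). A1 meets CB tangentially, so SC is at right angles to CB, so CB runs along (−sin 46°, cos 46°); with |CB| = 38.3, B = (-0.416, 41.0). Then |FB| = |B − F| = 41.0.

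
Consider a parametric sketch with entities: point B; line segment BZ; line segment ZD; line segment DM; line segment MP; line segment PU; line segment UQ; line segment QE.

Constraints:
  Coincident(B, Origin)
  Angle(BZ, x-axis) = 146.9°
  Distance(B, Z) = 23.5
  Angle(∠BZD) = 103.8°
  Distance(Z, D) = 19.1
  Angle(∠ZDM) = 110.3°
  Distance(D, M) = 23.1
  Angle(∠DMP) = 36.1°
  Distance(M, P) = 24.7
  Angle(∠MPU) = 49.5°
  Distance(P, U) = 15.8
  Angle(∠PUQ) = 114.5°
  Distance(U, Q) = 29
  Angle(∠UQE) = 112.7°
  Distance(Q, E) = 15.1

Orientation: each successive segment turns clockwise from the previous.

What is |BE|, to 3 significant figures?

42.6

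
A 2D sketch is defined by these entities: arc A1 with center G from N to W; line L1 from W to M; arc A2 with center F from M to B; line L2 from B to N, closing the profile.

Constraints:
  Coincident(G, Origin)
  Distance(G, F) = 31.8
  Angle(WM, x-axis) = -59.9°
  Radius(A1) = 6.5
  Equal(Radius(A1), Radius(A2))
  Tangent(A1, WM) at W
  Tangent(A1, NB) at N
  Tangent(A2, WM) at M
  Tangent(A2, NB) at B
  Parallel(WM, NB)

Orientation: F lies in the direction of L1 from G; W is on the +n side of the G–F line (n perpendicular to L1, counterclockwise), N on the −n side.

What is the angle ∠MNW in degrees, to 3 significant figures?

67.8°

The slot axis is L1's direction at -59.9°, so u = (cos -59.9°, sin -59.9°) = (0.502, -0.865) and n = (−sin -59.9°, cos -59.9°) = (0.865, 0.502). G is at the origin and F lies 31.8 along u from G, so F = 31.8·u = (15.9, -27.5). Tangency of A1 to both parallel lines with radius 6.5 puts W and N at G ± 6.5·n: W = (5.62, 3.26), N = (-5.62, -3.26). Equal radii place M and B the same way about F: M = F + 6.5·n = (21.6, -24.3), B = F − 6.5·n = (10.3, -30.8). Then cos ∠MNW = NM·NW / (|NM||NW|), giving 67.8°.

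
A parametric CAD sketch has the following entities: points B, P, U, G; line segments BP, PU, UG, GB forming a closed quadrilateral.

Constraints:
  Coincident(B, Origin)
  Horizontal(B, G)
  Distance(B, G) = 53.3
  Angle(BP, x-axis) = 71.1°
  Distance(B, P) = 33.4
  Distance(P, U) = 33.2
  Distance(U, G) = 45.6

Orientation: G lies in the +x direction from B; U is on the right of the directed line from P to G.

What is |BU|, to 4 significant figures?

7.859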